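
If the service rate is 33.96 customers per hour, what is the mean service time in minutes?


Mean service time = 60/mu = 60/33.96 = 1.77 minutes

1.77 minutes


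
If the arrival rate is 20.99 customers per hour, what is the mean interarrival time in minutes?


Mean interarrival time = 60/lambda = 60/20.99 = 2.86 minutes

2.86 minutes


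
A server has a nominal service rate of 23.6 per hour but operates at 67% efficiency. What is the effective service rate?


Effective rate = mu * efficiency = 23.6 * 0.67 = 15.81 per hour

15.81 per hour


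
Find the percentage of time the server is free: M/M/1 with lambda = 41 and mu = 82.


Idle fraction = (1 - rho) * 100 = (1 - 41/82) * 100 = 50.0%

50.0%


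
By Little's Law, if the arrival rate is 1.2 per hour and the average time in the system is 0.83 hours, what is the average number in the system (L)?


L = lambda * W = 1.2 * 0.83 = 1.0

1.0


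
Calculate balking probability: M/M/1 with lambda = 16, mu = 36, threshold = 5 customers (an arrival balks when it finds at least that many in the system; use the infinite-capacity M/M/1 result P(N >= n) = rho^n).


P(N >= 5) = rho^5 = (16/36)^5 = 0.0173

0.0173


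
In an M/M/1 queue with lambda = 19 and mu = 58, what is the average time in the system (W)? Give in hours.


W = 1/(mu - lambda) = 1/(58 - 19) = 0.0256 hours

0.0256 hours


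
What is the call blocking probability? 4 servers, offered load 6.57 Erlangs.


B(N,A) = (A^N/N!) / sum(A^k/k!, k=0..N) with N=4, A=6.57 = 0.5039

0.5039


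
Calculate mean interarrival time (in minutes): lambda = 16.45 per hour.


Mean interarrival time = 60/lambda = 60/16.45 = 3.65 minutes

3.65 minutes


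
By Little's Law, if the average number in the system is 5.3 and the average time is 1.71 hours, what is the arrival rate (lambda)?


lambda = L / W = 5.3 / 1.71 = 3.1 per hour

3.1 per hour


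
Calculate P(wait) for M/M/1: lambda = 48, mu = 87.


P(wait) = rho = lambda/mu = 48/87 = 0.5517

0.5517


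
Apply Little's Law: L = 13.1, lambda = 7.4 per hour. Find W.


W = L / lambda = 13.1 / 7.4 = 1.7703 hours

1.7703 hours


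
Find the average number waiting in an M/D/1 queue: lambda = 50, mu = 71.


M/D/1: Lq = rho^2 / (2*(1-rho)) where rho = 50/71; Lq = 0.84

0.84


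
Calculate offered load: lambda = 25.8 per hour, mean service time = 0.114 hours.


Offered load a = lambda * E[S] = 25.8 * 0.114 = 2.94 Erlangs

2.94 Erlangs


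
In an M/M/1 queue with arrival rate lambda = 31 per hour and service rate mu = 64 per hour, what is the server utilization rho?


rho = lambda/mu = 31/64 = 0.4844

0.4844


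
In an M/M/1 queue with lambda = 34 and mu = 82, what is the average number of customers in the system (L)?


rho = 34/82; L = rho/(1-rho) = 0.71

0.71


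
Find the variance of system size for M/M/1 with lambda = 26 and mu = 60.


rho = 26/60; Var(N) = rho/(1-rho)^2 = 1.35

1.35


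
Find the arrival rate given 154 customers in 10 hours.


lambda = total arrivals / time = 154 / 10 = 15.4 per hour

15.4 per hour


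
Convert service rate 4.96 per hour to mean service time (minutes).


Mean service time = 60/mu = 60/4.96 = 12.1 minutes

12.1 minutes


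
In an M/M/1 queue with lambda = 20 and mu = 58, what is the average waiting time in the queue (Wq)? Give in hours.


rho = 20/58; Wq = rho/(mu - lambda) = 0.0091 hours

0.0091 hours


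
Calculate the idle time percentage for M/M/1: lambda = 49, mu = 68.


Idle fraction = (1 - rho) * 100 = (1 - 49/68) * 100 = 27.9%

27.9%


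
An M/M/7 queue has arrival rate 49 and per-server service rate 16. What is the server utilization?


rho = lambda/(c*mu) = 49/(7*16) = 0.4375

0.4375


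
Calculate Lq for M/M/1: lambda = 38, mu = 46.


rho = 38/46; Lq = rho^2/(1-rho) = 3.92

3.92


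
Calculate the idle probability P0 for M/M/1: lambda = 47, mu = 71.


P0 = 1 - rho = 1 - 47/71 = 0.338

0.338


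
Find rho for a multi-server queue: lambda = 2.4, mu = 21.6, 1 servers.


rho = lambda / (c * mu) = 2.4 / (1 * 21.6) = 0.1111

0.1111


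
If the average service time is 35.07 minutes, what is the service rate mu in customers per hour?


mu = 60 / avg_service_time = 60 / 35.07 = 1.71 per hour

1.71 per hour


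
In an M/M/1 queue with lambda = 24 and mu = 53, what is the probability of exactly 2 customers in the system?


rho = 24/53; P(n) = (1-rho)*rho^n = (1-24/53)*(24/53)^2 = 0.1122

0.1122


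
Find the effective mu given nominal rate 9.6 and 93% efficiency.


Effective rate = mu * efficiency = 9.6 * 0.93 = 8.93 per hour

8.93 per hour


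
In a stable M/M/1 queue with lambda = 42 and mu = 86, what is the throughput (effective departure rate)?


For a stable queue (lambda < mu), throughput = lambda = 42 per hour

42 per hour


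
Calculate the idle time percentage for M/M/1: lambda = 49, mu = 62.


Idle fraction = (1 - rho) * 100 = (1 - 49/62) * 100 = 21.0%

21.0%


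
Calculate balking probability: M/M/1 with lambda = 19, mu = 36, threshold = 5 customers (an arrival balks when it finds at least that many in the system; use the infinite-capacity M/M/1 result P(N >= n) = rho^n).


P(N >= 5) = rho^5 = (19/36)^5 = 0.041

0.041


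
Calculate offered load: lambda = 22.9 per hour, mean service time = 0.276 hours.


Offered load a = lambda * E[S] = 22.9 * 0.276 = 6.32 Erlangs

6.32 Erlangs


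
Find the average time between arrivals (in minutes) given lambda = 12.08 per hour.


Mean interarrival time = 60/lambda = 60/12.08 = 4.97 minutes

4.97 minutes


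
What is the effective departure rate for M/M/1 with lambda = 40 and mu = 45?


For a stable queue (lambda < mu), throughput = lambda = 40 per hour

40 per hour


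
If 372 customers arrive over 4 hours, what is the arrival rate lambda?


lambda = total arrivals / time = 372 / 4 = 93.0 per hour

93.0 per hour


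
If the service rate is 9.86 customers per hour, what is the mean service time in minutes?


Mean service time = 60/mu = 60/9.86 = 6.09 minutes

6.09 minutes


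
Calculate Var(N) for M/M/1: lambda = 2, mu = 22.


rho = 2/22; Var(N) = rho/(1-rho)^2 = 0.11

0.11


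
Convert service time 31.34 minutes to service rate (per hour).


mu = 60 / avg_service_time = 60 / 31.34 = 1.91 per hour

1.91 per hour


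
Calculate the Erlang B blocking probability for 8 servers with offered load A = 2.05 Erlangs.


B(N,A) = (A^N/N!) / sum(A^k/k!, k=0..N) with N=8, A=2.05 = 0.001

0.001


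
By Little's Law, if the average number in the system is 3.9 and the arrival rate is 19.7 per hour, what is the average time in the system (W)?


W = L / lambda = 3.9 / 19.7 = 0.198 hours

0.198 hours


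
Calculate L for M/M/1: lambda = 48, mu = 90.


rho = 48/90; L = rho/(1-rho) = 1.14

1.14


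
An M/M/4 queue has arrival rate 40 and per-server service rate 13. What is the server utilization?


rho = lambda/(c*mu) = 40/(4*13) = 0.7692

0.7692


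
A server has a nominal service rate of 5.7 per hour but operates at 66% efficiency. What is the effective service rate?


Effective rate = mu * efficiency = 5.7 * 0.66 = 3.76 per hour

3.76 per hour


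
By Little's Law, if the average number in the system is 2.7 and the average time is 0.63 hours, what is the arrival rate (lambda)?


lambda = L / W = 2.7 / 0.63 = 4.29 per hour

4.29 per hour


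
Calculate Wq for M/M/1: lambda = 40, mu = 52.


rho = 40/52; Wq = rho/(mu - lambda) = 0.0641 hours

0.0641 hours


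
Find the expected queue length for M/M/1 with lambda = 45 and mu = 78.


rho = 45/78; Lq = rho^2/(1-rho) = 0.79

0.79


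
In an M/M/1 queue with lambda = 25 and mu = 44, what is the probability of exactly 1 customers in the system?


rho = 25/44; P(n) = (1-rho)*rho^n = (1-25/44)*(25/44)^1 = 0.2454

0.2454


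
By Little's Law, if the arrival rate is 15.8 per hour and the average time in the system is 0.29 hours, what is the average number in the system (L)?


L = lambda * W = 15.8 * 0.29 = 4.58

4.58


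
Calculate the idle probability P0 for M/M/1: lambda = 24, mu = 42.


P0 = 1 - rho = 1 - 24/42 = 0.4286

0.4286


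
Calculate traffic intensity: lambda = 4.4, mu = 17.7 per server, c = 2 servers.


rho = lambda / (c * mu) = 4.4 / (2 * 17.7) = 0.1243

0.1243


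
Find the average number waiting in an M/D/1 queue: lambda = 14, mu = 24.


M/D/1: Lq = rho^2 / (2*(1-rho)) where rho = 14/24; Lq = 0.41

0.41


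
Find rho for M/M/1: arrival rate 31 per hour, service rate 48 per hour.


rho = lambda/mu = 31/48 = 0.6458

0.6458


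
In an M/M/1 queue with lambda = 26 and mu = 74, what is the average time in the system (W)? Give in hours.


W = 1/(mu - lambda) = 1/(74 - 26) = 0.0208 hours

0.0208 hours


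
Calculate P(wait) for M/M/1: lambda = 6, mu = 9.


P(wait) = rho = lambda/mu = 6/9 = 0.6667

0.6667


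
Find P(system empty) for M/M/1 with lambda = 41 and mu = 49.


P0 = 1 - rho = 1 - 41/49 = 0.1633

0.1633


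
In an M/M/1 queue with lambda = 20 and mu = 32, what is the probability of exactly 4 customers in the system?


rho = 20/32; P(n) = (1-rho)*rho^n = (1-20/32)*(20/32)^4 = 0.0572

0.0572


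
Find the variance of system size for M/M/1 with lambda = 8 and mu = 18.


rho = 8/18; Var(N) = rho/(1-rho)^2 = 1.44

1.44


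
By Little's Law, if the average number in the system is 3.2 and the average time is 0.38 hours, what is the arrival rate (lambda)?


lambda = L / W = 3.2 / 0.38 = 8.42 per hour

8.42 per hour


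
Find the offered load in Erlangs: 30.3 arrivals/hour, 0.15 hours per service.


Offered load a = lambda * E[S] = 30.3 * 0.15 = 4.55 Erlangs

4.55 Erlangs


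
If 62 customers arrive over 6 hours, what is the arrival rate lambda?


lambda = total arrivals / time = 62 / 6 = 10.33 per hour

10.33 per hour


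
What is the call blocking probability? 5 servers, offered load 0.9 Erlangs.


B(N,A) = (A^N/N!) / sum(A^k/k!, k=0..N) with N=5, A=0.9 = 0.002

0.002


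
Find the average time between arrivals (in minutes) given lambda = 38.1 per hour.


Mean interarrival time = 60/lambda = 60/38.1 = 1.57 minutes

1.57 minutes


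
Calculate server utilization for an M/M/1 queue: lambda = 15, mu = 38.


rho = lambda/mu = 15/38 = 0.3947

0.3947


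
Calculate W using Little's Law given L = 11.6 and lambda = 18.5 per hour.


W = L / lambda = 11.6 / 18.5 = 0.627 hours

0.627 hours


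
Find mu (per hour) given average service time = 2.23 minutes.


mu = 60 / avg_service_time = 60 / 2.23 = 26.91 per hour

26.91 per hour


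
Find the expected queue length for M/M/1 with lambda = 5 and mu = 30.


rho = 5/30; Lq = rho^2/(1-rho) = 0.03

0.03


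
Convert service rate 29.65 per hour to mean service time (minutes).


Mean service time = 60/mu = 60/29.65 = 2.02 minutes

2.02 minutes


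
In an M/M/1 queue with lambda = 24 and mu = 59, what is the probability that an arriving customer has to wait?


P(wait) = rho = lambda/mu = 24/59 = 0.4068

0.4068


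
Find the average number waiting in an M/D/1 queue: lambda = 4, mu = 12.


M/D/1: Lq = rho^2 / (2*(1-rho)) where rho = 4/12; Lq = 0.08

0.08


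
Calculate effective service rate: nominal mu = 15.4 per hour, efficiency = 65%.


Effective rate = mu * efficiency = 15.4 * 0.65 = 10.01 per hour

10.01 per hour


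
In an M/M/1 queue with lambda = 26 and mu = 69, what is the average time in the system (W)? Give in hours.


W = 1/(mu - lambda) = 1/(69 - 26) = 0.0233 hours

0.0233 hours


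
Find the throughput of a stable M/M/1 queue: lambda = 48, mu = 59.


For a stable queue (lambda < mu), throughput = lambda = 48 per hour

48 per hour


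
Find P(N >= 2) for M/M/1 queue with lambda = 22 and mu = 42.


P(N >= 2) = rho^2 = (22/42)^2 = 0.2744

0.2744


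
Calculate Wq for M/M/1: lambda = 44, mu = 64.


rho = 44/64; Wq = rho/(mu - lambda) = 0.0344 hours

0.0344 hours


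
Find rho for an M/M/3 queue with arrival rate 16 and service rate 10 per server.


rho = lambda/(c*mu) = 16/(3*10) = 0.5333

0.5333


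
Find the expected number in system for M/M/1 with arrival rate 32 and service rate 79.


rho = 32/79; L = rho/(1-rho) = 0.68

0.68


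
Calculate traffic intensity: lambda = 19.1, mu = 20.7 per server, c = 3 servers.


rho = lambda / (c * mu) = 19.1 / (3 * 20.7) = 0.3076

0.3076


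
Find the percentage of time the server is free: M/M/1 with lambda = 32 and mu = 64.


Idle fraction = (1 - rho) * 100 = (1 - 32/64) * 100 = 50.0%

50.0%


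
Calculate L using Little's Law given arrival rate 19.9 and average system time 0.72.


L = lambda * W = 19.9 * 0.72 = 14.33

14.33


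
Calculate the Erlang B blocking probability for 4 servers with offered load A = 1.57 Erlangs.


B(N,A) = (A^N/N!) / sum(A^k/k!, k=0..N) with N=4, A=1.57 = 0.0539

0.0539


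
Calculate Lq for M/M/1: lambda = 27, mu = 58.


rho = 27/58; Lq = rho^2/(1-rho) = 0.41

0.41


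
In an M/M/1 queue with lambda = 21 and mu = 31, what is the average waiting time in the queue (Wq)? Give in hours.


rho = 21/31; Wq = rho/(mu - lambda) = 0.0677 hours

0.0677 hours


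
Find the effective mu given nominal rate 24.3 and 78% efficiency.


Effective rate = mu * efficiency = 24.3 * 0.78 = 18.95 per hour

18.95 per hour


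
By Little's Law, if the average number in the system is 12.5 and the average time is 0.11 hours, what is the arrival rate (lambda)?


lambda = L / W = 12.5 / 0.11 = 113.64 per hour

113.64 per hour


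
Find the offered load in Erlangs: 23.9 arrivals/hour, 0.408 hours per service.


Offered load a = lambda * E[S] = 23.9 * 0.408 = 9.75 Erlangs

9.75 Erlangs


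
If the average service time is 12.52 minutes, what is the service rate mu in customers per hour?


mu = 60 / avg_service_time = 60 / 12.52 = 4.79 per hour

4.79 per hour


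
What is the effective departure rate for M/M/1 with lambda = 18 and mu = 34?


For a stable queue (lambda < mu), throughput = lambda = 18 per hour

18 per hour


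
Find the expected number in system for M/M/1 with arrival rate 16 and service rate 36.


rho = 16/36; L = rho/(1-rho) = 0.8

0.8


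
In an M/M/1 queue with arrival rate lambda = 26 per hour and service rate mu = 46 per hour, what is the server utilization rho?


rho = lambda/mu = 26/46 = 0.5652

0.5652


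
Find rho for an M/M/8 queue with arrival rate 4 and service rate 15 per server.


rho = lambda/(c*mu) = 4/(8*15) = 0.0333

0.0333


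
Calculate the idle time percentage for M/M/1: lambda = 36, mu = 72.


Idle fraction = (1 - rho) * 100 = (1 - 36/72) * 100 = 50.0%

50.0%


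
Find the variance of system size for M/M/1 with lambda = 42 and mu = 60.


rho = 42/60; Var(N) = rho/(1-rho)^2 = 7.78

7.78


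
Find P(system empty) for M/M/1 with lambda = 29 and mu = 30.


P0 = 1 - rho = 1 - 29/30 = 0.0333

0.0333


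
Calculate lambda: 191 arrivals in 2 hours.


lambda = total arrivals / time = 191 / 2 = 95.5 per hour

95.5 per hour


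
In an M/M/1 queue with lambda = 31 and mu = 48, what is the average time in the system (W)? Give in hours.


W = 1/(mu - lambda) = 1/(48 - 31) = 0.0588 hours

0.0588 hours


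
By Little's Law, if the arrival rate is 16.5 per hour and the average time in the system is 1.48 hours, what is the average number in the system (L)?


L = lambda * W = 16.5 * 1.48 = 24.42

24.42


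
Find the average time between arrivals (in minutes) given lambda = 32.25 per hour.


Mean interarrival time = 60/lambda = 60/32.25 = 1.86 minutes

1.86 minutes


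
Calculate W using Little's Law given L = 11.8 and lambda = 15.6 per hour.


W = L / lambda = 11.8 / 15.6 = 0.7564 hours

0.7564 hours


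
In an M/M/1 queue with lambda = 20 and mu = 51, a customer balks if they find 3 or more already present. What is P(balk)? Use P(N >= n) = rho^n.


P(N >= 3) = rho^3 = (20/51)^3 = 0.0603

0.0603


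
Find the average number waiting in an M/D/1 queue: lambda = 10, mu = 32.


M/D/1: Lq = rho^2 / (2*(1-rho)) where rho = 10/32; Lq = 0.07

0.07


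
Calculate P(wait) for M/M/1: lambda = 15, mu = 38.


P(wait) = rho = lambda/mu = 15/38 = 0.3947

0.3947


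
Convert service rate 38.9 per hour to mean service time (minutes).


Mean service time = 60/mu = 60/38.9 = 1.54 minutes

1.54 minutes


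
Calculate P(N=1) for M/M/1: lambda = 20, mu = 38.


rho = 20/38; P(n) = (1-rho)*rho^n = (1-20/38)*(20/38)^1 = 0.2493

0.2493


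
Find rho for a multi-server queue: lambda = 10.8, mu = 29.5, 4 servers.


rho = lambda / (c * mu) = 10.8 / (4 * 29.5) = 0.0915

0.0915


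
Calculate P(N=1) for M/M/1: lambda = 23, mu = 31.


rho = 23/31; P(n) = (1-rho)*rho^n = (1-23/31)*(23/31)^1 = 0.1915

0.1915


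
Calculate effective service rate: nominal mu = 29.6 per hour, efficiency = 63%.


Effective rate = mu * efficiency = 29.6 * 0.63 = 18.65 per hour

18.65 per hour


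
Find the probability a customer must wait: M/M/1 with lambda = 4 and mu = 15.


P(wait) = rho = lambda/mu = 4/15 = 0.2667

0.2667


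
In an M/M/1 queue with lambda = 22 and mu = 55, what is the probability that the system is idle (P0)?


P0 = 1 - rho = 1 - 22/55 = 0.6

0.6


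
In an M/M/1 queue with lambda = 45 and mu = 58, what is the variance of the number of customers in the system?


rho = 45/58; Var(N) = rho/(1-rho)^2 = 15.44

15.44


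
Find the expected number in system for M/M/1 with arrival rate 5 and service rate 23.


rho = 5/23; L = rho/(1-rho) = 0.28

0.28


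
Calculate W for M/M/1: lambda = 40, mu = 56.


W = 1/(mu - lambda) = 1/(56 - 40) = 0.0625 hours

0.0625 hours


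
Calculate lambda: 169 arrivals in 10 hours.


lambda = total arrivals / time = 169 / 10 = 16.9 per hour

16.9 per hour


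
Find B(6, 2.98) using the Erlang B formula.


B(N,A) = (A^N/N!) / sum(A^k/k!, k=0..N) with N=6, A=2.98 = 0.0511

0.0511


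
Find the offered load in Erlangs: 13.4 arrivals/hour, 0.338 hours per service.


Offered load a = lambda * E[S] = 13.4 * 0.338 = 4.53 Erlangs

4.53 Erlangs


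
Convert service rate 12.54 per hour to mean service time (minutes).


Mean service time = 60/mu = 60/12.54 = 4.78 minutes

4.78 minutes


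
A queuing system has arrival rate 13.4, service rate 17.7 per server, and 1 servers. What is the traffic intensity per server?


rho = lambda / (c * mu) = 13.4 / (1 * 17.7) = 0.7571

0.7571


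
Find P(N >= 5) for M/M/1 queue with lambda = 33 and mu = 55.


P(N >= 5) = rho^5 = (33/55)^5 = 0.0778

0.0778


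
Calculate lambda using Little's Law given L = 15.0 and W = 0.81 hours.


lambda = L / W = 15.0 / 0.81 = 18.52 per hour

18.52 per hour


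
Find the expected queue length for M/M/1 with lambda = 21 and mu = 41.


rho = 21/41; Lq = rho^2/(1-rho) = 0.54

0.54


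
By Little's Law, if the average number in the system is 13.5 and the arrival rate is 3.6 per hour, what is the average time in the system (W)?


W = L / lambda = 13.5 / 3.6 = 3.75 hours

3.75 hours


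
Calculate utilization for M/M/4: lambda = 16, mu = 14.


rho = lambda/(c*mu) = 16/(4*14) = 0.2857

0.2857


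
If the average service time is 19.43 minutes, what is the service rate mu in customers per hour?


mu = 60 / avg_service_time = 60 / 19.43 = 3.09 per hour

3.09 per hour


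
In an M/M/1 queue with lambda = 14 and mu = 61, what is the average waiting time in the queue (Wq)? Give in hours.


rho = 14/61; Wq = rho/(mu - lambda) = 0.0049 hours

0.0049 hours


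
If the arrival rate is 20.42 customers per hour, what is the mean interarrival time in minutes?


Mean interarrival time = 60/lambda = 60/20.42 = 2.94 minutes

2.94 minutes


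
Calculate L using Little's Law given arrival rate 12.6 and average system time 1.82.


L = lambda * W = 12.6 * 1.82 = 22.93

22.93


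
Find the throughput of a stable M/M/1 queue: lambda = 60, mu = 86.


For a stable queue (lambda < mu), throughput = lambda = 60 per hour

60 per hour


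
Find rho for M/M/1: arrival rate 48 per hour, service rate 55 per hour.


rho = lambda/mu = 48/55 = 0.8727

0.8727


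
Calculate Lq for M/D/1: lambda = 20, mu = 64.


M/D/1: Lq = rho^2 / (2*(1-rho)) where rho = 20/64; Lq = 0.07

0.07


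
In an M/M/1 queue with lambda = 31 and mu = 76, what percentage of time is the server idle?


Idle fraction = (1 - rho) * 100 = (1 - 31/76) * 100 = 59.2%

59.2%


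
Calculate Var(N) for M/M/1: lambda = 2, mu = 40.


rho = 2/40; Var(N) = rho/(1-rho)^2 = 0.06

0.06


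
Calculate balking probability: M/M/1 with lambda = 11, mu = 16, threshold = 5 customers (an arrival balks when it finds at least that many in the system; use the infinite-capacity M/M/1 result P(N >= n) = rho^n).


P(N >= 5) = rho^5 = (11/16)^5 = 0.1536

0.1536


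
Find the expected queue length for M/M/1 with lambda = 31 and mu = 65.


rho = 31/65; Lq = rho^2/(1-rho) = 0.43

0.43


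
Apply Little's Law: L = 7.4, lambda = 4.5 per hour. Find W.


W = L / lambda = 7.4 / 4.5 = 1.6444 hours

1.6444 hours


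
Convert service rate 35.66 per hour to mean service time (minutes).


Mean service time = 60/mu = 60/35.66 = 1.68 minutes

1.68 minutes


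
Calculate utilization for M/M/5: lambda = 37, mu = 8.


rho = lambda/(c*mu) = 37/(5*8) = 0.925

0.925


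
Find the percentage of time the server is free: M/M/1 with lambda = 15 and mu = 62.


Idle fraction = (1 - rho) * 100 = (1 - 15/62) * 100 = 75.8%

75.8%


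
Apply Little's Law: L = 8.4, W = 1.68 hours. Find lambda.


lambda = L / W = 8.4 / 1.68 = 5.0 per hour

5.0 per hour


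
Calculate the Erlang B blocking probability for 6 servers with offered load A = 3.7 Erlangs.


B(N,A) = (A^N/N!) / sum(A^k/k!, k=0..N) with N=6, A=3.7 = 0.096

0.096


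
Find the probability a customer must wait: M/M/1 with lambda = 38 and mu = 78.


P(wait) = rho = lambda/mu = 38/78 = 0.4872

0.4872


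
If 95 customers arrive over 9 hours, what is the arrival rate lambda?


lambda = total arrivals / time = 95 / 9 = 10.56 per hour

10.56 per hour


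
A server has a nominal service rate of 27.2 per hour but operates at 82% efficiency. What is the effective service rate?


Effective rate = mu * efficiency = 27.2 * 0.82 = 22.3 per hour

22.3 per hour


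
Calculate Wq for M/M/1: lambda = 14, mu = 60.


rho = 14/60; Wq = rho/(mu - lambda) = 0.0051 hours

0.0051 hours


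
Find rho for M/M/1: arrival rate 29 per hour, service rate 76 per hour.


rho = lambda/mu = 29/76 = 0.3816

0.3816


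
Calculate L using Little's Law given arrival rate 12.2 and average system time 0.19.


L = lambda * W = 12.2 * 0.19 = 2.32

2.32


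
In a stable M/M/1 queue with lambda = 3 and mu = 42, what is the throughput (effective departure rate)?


For a stable queue (lambda < mu), throughput = lambda = 3 per hour

3 per hour


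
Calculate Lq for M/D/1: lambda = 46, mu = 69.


M/D/1: Lq = rho^2 / (2*(1-rho)) where rho = 46/69; Lq = 0.67

0.67


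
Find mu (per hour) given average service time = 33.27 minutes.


mu = 60 / avg_service_time = 60 / 33.27 = 1.8 per hour

1.8 per hour


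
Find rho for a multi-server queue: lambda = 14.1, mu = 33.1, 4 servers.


rho = lambda / (c * mu) = 14.1 / (4 * 33.1) = 0.1065

0.1065


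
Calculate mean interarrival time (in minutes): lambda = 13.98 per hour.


Mean interarrival time = 60/lambda = 60/13.98 = 4.29 minutes

4.29 minutes


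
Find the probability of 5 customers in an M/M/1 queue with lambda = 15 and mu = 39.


rho = 15/39; P(n) = (1-rho)*rho^n = (1-15/39)*(15/39)^5 = 0.0052

0.0052


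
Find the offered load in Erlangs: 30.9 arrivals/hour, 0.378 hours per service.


Offered load a = lambda * E[S] = 30.9 * 0.378 = 11.68 Erlangs

11.68 Erlangs


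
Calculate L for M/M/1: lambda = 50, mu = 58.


rho = 50/58; L = rho/(1-rho) = 6.25

6.25


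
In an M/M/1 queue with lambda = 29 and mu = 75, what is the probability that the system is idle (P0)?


P0 = 1 - rho = 1 - 29/75 = 0.6133

0.6133


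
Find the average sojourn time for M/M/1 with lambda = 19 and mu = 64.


W = 1/(mu - lambda) = 1/(64 - 19) = 0.0222 hours

0.0222 hours


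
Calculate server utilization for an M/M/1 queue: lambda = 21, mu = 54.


rho = lambda/mu = 21/54 = 0.3889

0.3889


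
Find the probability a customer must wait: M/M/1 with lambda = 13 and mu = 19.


P(wait) = rho = lambda/mu = 13/19 = 0.6842

0.6842


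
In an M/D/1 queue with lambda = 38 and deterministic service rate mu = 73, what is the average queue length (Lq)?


M/D/1: Lq = rho^2 / (2*(1-rho)) where rho = 38/73; Lq = 0.28

0.28


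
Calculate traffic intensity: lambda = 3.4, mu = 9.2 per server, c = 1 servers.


rho = lambda / (c * mu) = 3.4 / (1 * 9.2) = 0.3696

0.3696


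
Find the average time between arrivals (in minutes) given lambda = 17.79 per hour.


Mean interarrival time = 60/lambda = 60/17.79 = 3.37 minutes

3.37 minutes


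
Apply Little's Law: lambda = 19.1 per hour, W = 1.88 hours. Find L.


L = lambda * W = 19.1 * 1.88 = 35.91

35.91


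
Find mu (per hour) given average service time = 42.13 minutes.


mu = 60 / avg_service_time = 60 / 42.13 = 1.42 per hour

1.42 per hour


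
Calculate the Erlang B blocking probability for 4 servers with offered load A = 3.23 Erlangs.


B(N,A) = (A^N/N!) / sum(A^k/k!, k=0..N) with N=4, A=3.23 = 0.2314

0.2314


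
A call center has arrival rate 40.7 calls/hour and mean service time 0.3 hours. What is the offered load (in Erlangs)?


Offered load a = lambda * E[S] = 40.7 * 0.3 = 12.21 Erlangs

12.21 Erlangs


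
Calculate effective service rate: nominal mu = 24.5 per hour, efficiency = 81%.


Effective rate = mu * efficiency = 24.5 * 0.81 = 19.85 per hour

19.85 per hour


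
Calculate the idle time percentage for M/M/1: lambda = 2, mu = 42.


Idle fraction = (1 - rho) * 100 = (1 - 2/42) * 100 = 95.2%

95.2%


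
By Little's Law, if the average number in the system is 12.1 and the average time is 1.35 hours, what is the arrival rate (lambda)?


lambda = L / W = 12.1 / 1.35 = 8.96 per hour

8.96 per hour


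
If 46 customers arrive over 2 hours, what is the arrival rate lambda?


lambda = total arrivals / time = 46 / 2 = 23.0 per hour

23.0 per hour


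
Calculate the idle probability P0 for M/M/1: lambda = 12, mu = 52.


P0 = 1 - rho = 1 - 12/52 = 0.7692

0.7692


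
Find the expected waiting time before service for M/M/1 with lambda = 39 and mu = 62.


rho = 39/62; Wq = rho/(mu - lambda) = 0.0273 hours

0.0273 hours


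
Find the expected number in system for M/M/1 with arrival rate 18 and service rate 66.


rho = 18/66; L = rho/(1-rho) = 0.37

0.37


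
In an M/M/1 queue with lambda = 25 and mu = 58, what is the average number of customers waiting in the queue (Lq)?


rho = 25/58; Lq = rho^2/(1-rho) = 0.33

0.33


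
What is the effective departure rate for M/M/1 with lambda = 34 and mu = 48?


For a stable queue (lambda < mu), throughput = lambda = 34 per hour

34 per hour


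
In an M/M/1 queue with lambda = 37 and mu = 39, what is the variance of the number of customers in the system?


rho = 37/39; Var(N) = rho/(1-rho)^2 = 360.75

360.75


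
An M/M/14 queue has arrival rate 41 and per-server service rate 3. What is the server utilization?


rho = lambda/(c*mu) = 41/(14*3) = 0.9762

0.9762


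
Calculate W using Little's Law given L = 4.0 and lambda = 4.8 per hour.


W = L / lambda = 4.0 / 4.8 = 0.8333 hours

0.8333 hours


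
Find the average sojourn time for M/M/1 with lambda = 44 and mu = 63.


W = 1/(mu - lambda) = 1/(63 - 44) = 0.0526 hours

0.0526 hours


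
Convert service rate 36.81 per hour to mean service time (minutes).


Mean service time = 60/mu = 60/36.81 = 1.63 minutes

1.63 minutes


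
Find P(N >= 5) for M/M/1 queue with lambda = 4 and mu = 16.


P(N >= 5) = rho^5 = (4/16)^5 = 0.001

0.001


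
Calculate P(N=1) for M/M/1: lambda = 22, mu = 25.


rho = 22/25; P(n) = (1-rho)*rho^n = (1-22/25)*(22/25)^1 = 0.1056

0.1056


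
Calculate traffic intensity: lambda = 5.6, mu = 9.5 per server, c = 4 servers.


rho = lambda / (c * mu) = 5.6 / (4 * 9.5) = 0.1474

0.1474


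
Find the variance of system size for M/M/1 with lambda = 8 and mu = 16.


rho = 8/16; Var(N) = rho/(1-rho)^2 = 2.0

2.0


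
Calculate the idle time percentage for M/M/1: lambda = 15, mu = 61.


Idle fraction = (1 - rho) * 100 = (1 - 15/61) * 100 = 75.4%

75.4%


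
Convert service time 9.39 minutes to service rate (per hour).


mu = 60 / avg_service_time = 60 / 9.39 = 6.39 per hour

6.39 per hour


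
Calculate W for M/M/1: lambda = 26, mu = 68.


W = 1/(mu - lambda) = 1/(68 - 26) = 0.0238 hours

0.0238 hours


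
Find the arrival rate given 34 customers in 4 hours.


lambda = total arrivals / time = 34 / 4 = 8.5 per hour

8.5 per hour


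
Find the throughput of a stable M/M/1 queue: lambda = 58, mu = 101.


For a stable queue (lambda < mu), throughput = lambda = 58 per hour

58 per hour


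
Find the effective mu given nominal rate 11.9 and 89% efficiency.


Effective rate = mu * efficiency = 11.9 * 0.89 = 10.59 per hour

10.59 per hour


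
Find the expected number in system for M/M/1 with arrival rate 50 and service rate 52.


rho = 50/52; L = rho/(1-rho) = 25.0

25.0


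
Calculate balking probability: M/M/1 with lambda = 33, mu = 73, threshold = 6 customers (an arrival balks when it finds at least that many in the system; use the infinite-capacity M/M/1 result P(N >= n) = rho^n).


P(N >= 6) = rho^6 = (33/73)^6 = 0.0085

0.0085


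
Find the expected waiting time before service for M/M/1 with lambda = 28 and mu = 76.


rho = 28/76; Wq = rho/(mu - lambda) = 0.0077 hours

0.0077 hours


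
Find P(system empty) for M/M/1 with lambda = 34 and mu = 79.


P0 = 1 - rho = 1 - 34/79 = 0.5696

0.5696


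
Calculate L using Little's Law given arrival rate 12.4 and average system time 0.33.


L = lambda * W = 12.4 * 0.33 = 4.09

4.09


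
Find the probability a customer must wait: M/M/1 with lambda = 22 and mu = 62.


P(wait) = rho = lambda/mu = 22/62 = 0.3548

0.3548


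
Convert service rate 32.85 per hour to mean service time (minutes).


Mean service time = 60/mu = 60/32.85 = 1.83 minutes

1.83 minutes


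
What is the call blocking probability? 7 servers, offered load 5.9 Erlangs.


B(N,A) = (A^N/N!) / sum(A^k/k!, k=0..N) with N=7, A=5.9 = 0.1785

0.1785


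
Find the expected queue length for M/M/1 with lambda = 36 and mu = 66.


rho = 36/66; Lq = rho^2/(1-rho) = 0.65

0.65


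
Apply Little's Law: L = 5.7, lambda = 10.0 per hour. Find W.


W = L / lambda = 5.7 / 10.0 = 0.57 hours

0.57 hours


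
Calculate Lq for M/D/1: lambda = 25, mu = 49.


M/D/1: Lq = rho^2 / (2*(1-rho)) where rho = 25/49; Lq = 0.27

0.27


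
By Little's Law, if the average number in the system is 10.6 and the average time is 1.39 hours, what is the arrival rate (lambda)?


lambda = L / W = 10.6 / 1.39 = 7.63 per hour

7.63 per hour


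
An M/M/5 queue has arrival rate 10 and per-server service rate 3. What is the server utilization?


rho = lambda/(c*mu) = 10/(5*3) = 0.6667

0.6667


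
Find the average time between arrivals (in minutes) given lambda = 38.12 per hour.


Mean interarrival time = 60/lambda = 60/38.12 = 1.57 minutes

1.57 minutes


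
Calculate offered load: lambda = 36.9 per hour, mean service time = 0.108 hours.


Offered load a = lambda * E[S] = 36.9 * 0.108 = 3.99 Erlangs

3.99 Erlangs


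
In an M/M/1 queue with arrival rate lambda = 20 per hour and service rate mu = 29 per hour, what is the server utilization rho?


rho = lambda/mu = 20/29 = 0.6897

0.6897


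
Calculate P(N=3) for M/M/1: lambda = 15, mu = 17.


rho = 15/17; P(n) = (1-rho)*rho^n = (1-15/17)*(15/17)^3 = 0.0808

0.0808


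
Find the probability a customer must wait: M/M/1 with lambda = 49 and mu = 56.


P(wait) = rho = lambda/mu = 49/56 = 0.875

0.875


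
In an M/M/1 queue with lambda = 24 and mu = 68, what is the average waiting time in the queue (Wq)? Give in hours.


rho = 24/68; Wq = rho/(mu - lambda) = 0.008 hours

0.008 hours


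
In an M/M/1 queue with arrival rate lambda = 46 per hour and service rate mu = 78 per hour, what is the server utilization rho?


rho = lambda/mu = 46/78 = 0.5897

0.5897


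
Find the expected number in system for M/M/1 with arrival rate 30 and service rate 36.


rho = 30/36; L = rho/(1-rho) = 5.0

5.0


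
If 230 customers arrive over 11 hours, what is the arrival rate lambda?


lambda = total arrivals / time = 230 / 11 = 20.91 per hour

20.91 per hour


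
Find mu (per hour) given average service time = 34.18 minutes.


mu = 60 / avg_service_time = 60 / 34.18 = 1.76 per hour

1.76 per hour


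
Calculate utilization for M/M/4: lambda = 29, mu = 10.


rho = lambda/(c*mu) = 29/(4*10) = 0.725

0.725


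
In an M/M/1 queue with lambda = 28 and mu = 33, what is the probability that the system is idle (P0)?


P0 = 1 - rho = 1 - 28/33 = 0.1515

0.1515


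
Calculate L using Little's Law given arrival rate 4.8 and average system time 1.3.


L = lambda * W = 4.8 * 1.3 = 6.24

6.24


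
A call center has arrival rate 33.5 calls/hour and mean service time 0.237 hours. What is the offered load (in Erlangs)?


Offered load a = lambda * E[S] = 33.5 * 0.237 = 7.94 Erlangs

7.94 Erlangs


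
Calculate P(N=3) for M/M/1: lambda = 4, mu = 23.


rho = 4/23; P(n) = (1-rho)*rho^n = (1-4/23)*(4/23)^3 = 0.0043

0.0043


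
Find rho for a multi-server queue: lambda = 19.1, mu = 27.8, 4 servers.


rho = lambda / (c * mu) = 19.1 / (4 * 27.8) = 0.1718

0.1718


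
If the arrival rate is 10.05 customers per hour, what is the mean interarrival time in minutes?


Mean interarrival time = 60/lambda = 60/10.05 = 5.97 minutes

5.97 minutes


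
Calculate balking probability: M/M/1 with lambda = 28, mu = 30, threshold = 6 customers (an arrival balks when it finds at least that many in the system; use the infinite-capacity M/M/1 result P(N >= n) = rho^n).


P(N >= 6) = rho^6 = (28/30)^6 = 0.661

0.661


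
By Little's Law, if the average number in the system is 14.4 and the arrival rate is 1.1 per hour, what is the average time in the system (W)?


W = L / lambda = 14.4 / 1.1 = 13.0909 hours

13.0909 hours


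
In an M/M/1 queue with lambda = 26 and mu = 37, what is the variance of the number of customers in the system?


rho = 26/37; Var(N) = rho/(1-rho)^2 = 7.95

7.95


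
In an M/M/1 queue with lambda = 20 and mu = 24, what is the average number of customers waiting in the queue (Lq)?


rho = 20/24; Lq = rho^2/(1-rho) = 4.17

4.17


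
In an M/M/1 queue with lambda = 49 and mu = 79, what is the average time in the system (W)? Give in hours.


W = 1/(mu - lambda) = 1/(79 - 49) = 0.0333 hours

0.0333 hours


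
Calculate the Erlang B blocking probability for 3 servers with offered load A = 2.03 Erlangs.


B(N,A) = (A^N/N!) / sum(A^k/k!, k=0..N) with N=3, A=2.03 = 0.215

0.215


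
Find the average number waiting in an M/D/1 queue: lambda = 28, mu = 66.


M/D/1: Lq = rho^2 / (2*(1-rho)) where rho = 28/66; Lq = 0.16

0.16


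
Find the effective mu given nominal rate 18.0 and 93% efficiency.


Effective rate = mu * efficiency = 18.0 * 0.93 = 16.74 per hour

16.74 per hour


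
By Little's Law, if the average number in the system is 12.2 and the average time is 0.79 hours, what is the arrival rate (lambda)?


lambda = L / W = 12.2 / 0.79 = 15.44 per hour

15.44 per hour


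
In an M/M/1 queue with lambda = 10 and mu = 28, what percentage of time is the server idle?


Idle fraction = (1 - rho) * 100 = (1 - 10/28) * 100 = 64.3%

64.3%


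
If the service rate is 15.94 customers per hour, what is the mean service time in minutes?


Mean service time = 60/mu = 60/15.94 = 3.76 minutes

3.76 minutes


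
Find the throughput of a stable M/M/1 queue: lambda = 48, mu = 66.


For a stable queue (lambda < mu), throughput = lambda = 48 per hour

48 per hour


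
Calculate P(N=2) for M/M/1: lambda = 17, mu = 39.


rho = 17/39; P(n) = (1-rho)*rho^n = (1-17/39)*(17/39)^2 = 0.1072

0.1072


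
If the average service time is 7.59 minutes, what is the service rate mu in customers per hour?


mu = 60 / avg_service_time = 60 / 7.59 = 7.91 per hour

7.91 per hour


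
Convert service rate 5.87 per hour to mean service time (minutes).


Mean service time = 60/mu = 60/5.87 = 10.22 minutes

10.22 minutes


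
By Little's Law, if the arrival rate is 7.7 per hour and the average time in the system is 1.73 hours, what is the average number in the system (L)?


L = lambda * W = 7.7 * 1.73 = 13.32

13.32


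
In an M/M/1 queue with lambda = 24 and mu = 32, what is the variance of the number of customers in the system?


rho = 24/32; Var(N) = rho/(1-rho)^2 = 12.0

12.0


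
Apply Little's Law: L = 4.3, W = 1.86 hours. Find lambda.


lambda = L / W = 4.3 / 1.86 = 2.31 per hour

2.31 per hour


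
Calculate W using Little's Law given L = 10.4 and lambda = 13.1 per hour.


W = L / lambda = 10.4 / 13.1 = 0.7939 hours

0.7939 hours


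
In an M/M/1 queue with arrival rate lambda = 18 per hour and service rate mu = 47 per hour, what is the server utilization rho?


rho = lambda/mu = 18/47 = 0.383

0.383


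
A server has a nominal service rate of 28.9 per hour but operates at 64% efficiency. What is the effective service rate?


Effective rate = mu * efficiency = 28.9 * 0.64 = 18.5 per hour

18.5 per hour


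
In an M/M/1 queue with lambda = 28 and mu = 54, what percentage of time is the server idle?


Idle fraction = (1 - rho) * 100 = (1 - 28/54) * 100 = 48.1%

48.1%


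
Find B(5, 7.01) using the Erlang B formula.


B(N,A) = (A^N/N!) / sum(A^k/k!, k=0..N) with N=5, A=7.01 = 0.4253

0.4253


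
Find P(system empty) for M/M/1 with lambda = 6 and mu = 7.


P0 = 1 - rho = 1 - 6/7 = 0.1429

0.1429


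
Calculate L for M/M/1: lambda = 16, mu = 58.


rho = 16/58; L = rho/(1-rho) = 0.38

0.38


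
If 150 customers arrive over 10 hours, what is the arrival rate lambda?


lambda = total arrivals / time = 150 / 10 = 15.0 per hour

15.0 per hour


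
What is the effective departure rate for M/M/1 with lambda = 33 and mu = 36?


For a stable queue (lambda < mu), throughput = lambda = 33 per hour

33 per hour


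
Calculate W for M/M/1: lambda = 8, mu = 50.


W = 1/(mu - lambda) = 1/(50 - 8) = 0.0238 hours

0.0238 hours


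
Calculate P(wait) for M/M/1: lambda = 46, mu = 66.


P(wait) = rho = lambda/mu = 46/66 = 0.697

0.697


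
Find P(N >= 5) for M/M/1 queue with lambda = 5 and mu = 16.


P(N >= 5) = rho^5 = (5/16)^5 = 0.003

0.003


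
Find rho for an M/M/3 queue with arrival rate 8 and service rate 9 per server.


rho = lambda/(c*mu) = 8/(3*9) = 0.2963

0.2963


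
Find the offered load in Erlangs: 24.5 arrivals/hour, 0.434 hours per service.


Offered load a = lambda * E[S] = 24.5 * 0.434 = 10.63 Erlangs

10.63 Erlangs
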